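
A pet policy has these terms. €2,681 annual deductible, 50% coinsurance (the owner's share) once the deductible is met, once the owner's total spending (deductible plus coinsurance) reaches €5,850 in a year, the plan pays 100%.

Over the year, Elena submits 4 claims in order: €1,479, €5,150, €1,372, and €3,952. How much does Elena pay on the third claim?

€686

Claim 1 (€1,479): all of it applies to the deductible. Owner pays €1,479; OOP now €1,479.
Claim 2 (€5,150): deductible takes €1,202, €3,948 remains; coinsurance €3,948 × 50% = €1,974. Owner owes €3,176 (running OOP €4,655).
Claim 3 (€1,372): 50% coinsurance on €1,372 = €686. Owner owes €686 (running OOP €5,341).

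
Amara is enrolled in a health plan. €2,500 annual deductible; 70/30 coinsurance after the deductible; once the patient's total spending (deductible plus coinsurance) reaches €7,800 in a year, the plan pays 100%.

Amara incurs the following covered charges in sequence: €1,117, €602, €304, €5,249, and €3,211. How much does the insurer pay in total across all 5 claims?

Claim 1 — €1,117: fully absorbed by the deductible. Cost to patient: €1,117. OOP to date €1,117. Plan pays €1,117 − €1,117 = €0.
Claim 2 — €602: entire amount goes to the deductible. Patient owes €602 (running OOP €1,719). Insurer: €602 − €602 = €0.
Claim 3 — €304: fully absorbed by the deductible. Patient owes €304 (running OOP €2,023). Insurer: €304 − €304 = €0.
Claim 4 — €5,249: €477 finishes the deductible; €4,772 goes to coinsurance; 30% of €4,772 = €1,431.60. Cost to patient: €1,908.60. OOP to date €3,931.60. Plan pays €5,249 − €1,908.60 = €3,340.40.
Claim 5 — €3,211: deductible already satisfied, so patient's share is 30% × €3,211 = €963.30. Patient owes €963.30 (running OOP €4,894.90). Insurer: €3,211 − €963.30 = €2,247.70.
Insurer total = bills − patient's total = €10,483 − €4,894.90 = €5,588.10.

€5,588.10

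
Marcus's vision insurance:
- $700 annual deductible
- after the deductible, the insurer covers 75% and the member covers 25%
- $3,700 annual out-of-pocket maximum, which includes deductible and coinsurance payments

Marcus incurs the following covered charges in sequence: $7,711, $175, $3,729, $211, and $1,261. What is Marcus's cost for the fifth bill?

Claim 1 — $7,711: $700 to deductible, leaving $7,011; 25% of $7,011 = $1,752.75. Cost to member: $2,452.75. OOP to date $2,452.75.
Claim 2 — $175: deductible met; 25% of $175 = $43.75. Member owes $43.75 (running OOP $2,496.50).
Claim 3 — $3,729: 25% coinsurance on $3,729 = $932.25. Member pays $932.25; OOP now $3,428.75.
Claim 4 — $211: 25% coinsurance on $211 = $52.75. Member owes $52.75 (running OOP $3,481.50).
Claim 5 — $1,261: deductible already satisfied, so member's share is 25% × $1,261 = $315.25. That would push OOP to $3,796.75, over the $3,700 cap, so member pays $3,700 − $3,481.50 = $218.50.

$218.50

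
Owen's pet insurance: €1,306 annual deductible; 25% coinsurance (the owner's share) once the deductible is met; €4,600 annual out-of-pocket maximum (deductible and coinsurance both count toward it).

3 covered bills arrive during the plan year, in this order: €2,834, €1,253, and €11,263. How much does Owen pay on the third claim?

€2,598.75

Bill 1, €2,834: €1,306 to deductible, leaving €1,528; coinsurance €1,528 × 25% = €382. Owner owes €1,688 (running OOP €1,688).
Bill 2, €1,253: 25% coinsurance on €1,253 = €313.25. Owner pays €313.25; OOP now €2,001.25.
Bill 3, €11,263: deductible already satisfied, so owner's share is 25% × €11,263 = €2,815.75. Adding that to €2,001.25 gives €4,817, past the €4,600 cap; owner pays only €4,600 − €2,001.25 = €2,598.75.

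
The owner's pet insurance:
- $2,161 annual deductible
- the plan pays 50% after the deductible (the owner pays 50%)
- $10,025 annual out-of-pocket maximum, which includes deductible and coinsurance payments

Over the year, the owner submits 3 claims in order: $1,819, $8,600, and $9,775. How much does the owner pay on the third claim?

$3,735

Claim 1 ($1,819): all of it applies to the deductible. Cost to owner: $1,819. OOP to date $1,819.
Claim 2 ($8,600): $342 finishes the deductible; $8,258 goes to coinsurance; coinsurance $8,258 × 50% = $4,129. Owner pays $4,471; OOP now $6,290.
Claim 3 ($9,775): deductible already satisfied, so owner's share is 50% × $9,775 = $4,887.50. That would push OOP to $11,177.50, over the $10,025 cap, so owner pays $10,025 − $6,290 = $3,735.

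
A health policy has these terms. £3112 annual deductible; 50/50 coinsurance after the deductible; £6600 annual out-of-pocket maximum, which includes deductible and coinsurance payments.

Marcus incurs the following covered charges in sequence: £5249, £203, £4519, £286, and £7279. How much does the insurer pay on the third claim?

£2259.50

Bill 1, £5249: £3112 to deductible, leaving £2137; coinsurance £2137 × 50% = £1068.50. Cost to patient: £4180.50. OOP to date £4180.50. Plan pays £5249 − £4180.50 = £1068.50.
Bill 2, £203: deductible already satisfied, so patient's share is 50% × £203 = £101.50. Cost to patient: £101.50. OOP to date £4282. Plan pays £203 − £101.50 = £101.50.
Bill 3, £4519: deductible already satisfied, so patient's share is 50% × £4519 = £2259.50. Cost to patient: £2259.50. OOP to date £6541.50. Plan pays £4519 − £2259.50 = £2259.50.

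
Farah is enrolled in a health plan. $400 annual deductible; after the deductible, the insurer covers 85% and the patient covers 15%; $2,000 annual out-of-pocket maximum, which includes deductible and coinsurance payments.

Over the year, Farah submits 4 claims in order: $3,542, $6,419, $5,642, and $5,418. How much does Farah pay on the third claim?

Claim 1 — $3,542: $400 to deductible, leaving $3,142; patient's 15% is $471.30. Cost to patient: $871.30. OOP to date $871.30.
Claim 2 — $6,419: deductible already satisfied, so patient's share is 15% × $6,419 = $962.85. Patient owes $962.85 (running OOP $1,834.15).
Claim 3 — $5,642: deductible met; 15% of $5,642 = $846.30. That would push OOP to $2,680.45, over the $2,000 cap, so patient pays $2,000 − $1,834.15 = $165.85.

$165.85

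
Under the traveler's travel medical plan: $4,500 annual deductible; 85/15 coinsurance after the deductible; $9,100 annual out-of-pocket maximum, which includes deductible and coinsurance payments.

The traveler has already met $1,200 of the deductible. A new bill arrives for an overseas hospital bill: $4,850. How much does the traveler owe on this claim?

Remaining deductible: $4,500 − $1,200 = $3,300.
After the $3,300 deductible portion, $4,850 − $3,300 = $1,550 is subject to coinsurance.
Coinsurance: $1,550 × 15% = $232.50.
That puts the traveler's cost at $3,300 + $232.50 = $3,532.50 before any cap.
Year-to-date out-of-pocket becomes $1,200 + $3,532.50 = $4,732.50, still under the $9,100 maximum, so no cap applies.

$3,532.50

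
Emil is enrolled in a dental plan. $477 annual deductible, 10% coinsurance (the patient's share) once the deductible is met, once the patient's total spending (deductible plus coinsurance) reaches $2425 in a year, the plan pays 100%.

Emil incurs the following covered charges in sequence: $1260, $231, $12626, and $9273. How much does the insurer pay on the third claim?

$11363.40

#1 ($1260): deductible takes $477, $783 remains; patient's 10% is $78.30. Patient owes $555.30 (running OOP $555.30). Plan pays $1260 − $555.30 = $704.70.
#2 ($231): 10% coinsurance on $231 = $23.10. Patient owes $23.10 (running OOP $578.40). Plan pays $231 − $23.10 = $207.90.
#3 ($12626): 10% coinsurance on $12626 = $1262.60. Cost to patient: $1262.60. OOP to date $1841. Insurer: $12626 − $1262.60 = $11363.40.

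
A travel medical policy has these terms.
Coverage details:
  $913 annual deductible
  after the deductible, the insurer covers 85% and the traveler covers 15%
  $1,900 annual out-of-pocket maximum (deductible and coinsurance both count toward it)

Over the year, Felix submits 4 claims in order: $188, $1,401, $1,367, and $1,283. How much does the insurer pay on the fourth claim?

Claim 1 — $188: fully absorbed by the deductible. Traveler owes $188 (running OOP $188). Plan pays $188 − $188 = $0.
Claim 2 — $1,401: $725 finishes the deductible; $676 goes to coinsurance; 15% of $676 = $101.40. Traveler owes $826.40 (running OOP $1,014.40). Plan pays $1,401 − $826.40 = $574.60.
Claim 3 — $1,367: 15% coinsurance on $1,367 = $205.05. Cost to traveler: $205.05. OOP to date $1,219.45. Insurer: $1,367 − $205.05 = $1,161.95.
Claim 4 — $1,283: deductible already satisfied, so traveler's share is 15% × $1,283 = $192.45. Traveler pays $192.45; OOP now $1,411.90. Plan pays $1,283 − $192.45 = $1,090.55.

$1,090.55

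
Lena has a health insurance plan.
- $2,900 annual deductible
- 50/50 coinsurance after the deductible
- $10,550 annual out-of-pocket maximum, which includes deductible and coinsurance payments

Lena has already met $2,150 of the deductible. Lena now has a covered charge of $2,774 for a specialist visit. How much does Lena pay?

$2,150 of the $2,900 deductible is already met, leaving $750.
After the $750 deductible portion, $2,774 − $750 = $2,024 is subject to coinsurance.
Coinsurance: $2,024 × 50% = $1,012.
Patient responsibility before any cap: $750 + $1,012 = $1,762.
Cumulative spending $2,150 + $1,762 = $3,912 stays under the $10,550 maximum.

$1,762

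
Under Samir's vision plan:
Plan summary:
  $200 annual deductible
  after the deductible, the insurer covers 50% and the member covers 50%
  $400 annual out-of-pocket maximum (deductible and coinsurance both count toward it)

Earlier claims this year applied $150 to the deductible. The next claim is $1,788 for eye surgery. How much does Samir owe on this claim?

$150 of the $200 deductible is already met, leaving $50.
That leaves $1,788 − $50 = $1,738 for coinsurance.
Coinsurance: $1,738 × 50% = $869.
So the member owes $50 + $869 = $919 before any cap.
That would bring total out-of-pocket to $1,069, past the $400 cap. The member is capped at $400 − $150 = $250 on this claim.

$250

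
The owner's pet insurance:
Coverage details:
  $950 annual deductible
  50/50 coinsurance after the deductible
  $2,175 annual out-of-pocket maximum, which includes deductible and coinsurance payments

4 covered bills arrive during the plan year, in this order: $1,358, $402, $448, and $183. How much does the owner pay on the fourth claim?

$91.50

Claim 1 ($1,358): $950 finishes the deductible; $408 goes to coinsurance; owner's 50% is $204. Owner owes $1,154 (running OOP $1,154).
Claim 2 ($402): 50% coinsurance on $402 = $201. Owner pays $201; OOP now $1,355.
Claim 3 ($448): deductible already satisfied, so owner's share is 50% × $448 = $224. Owner pays $224; OOP now $1,579.
Claim 4 ($183): deductible already satisfied, so owner's share is 50% × $183 = $91.50. Cost to owner: $91.50. OOP to date $1,670.50.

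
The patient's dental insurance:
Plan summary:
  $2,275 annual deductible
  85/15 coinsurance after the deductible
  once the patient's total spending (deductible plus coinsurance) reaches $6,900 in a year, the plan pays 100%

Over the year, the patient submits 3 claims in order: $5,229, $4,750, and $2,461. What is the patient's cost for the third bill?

Claim 1 ($5,229): $2,275 to deductible, leaving $2,954; patient's 15% is $443.10. Cost to patient: $2,718.10. OOP to date $2,718.10.
Claim 2 ($4,750): deductible already satisfied, so patient's share is 15% × $4,750 = $712.50. Patient owes $712.50 (running OOP $3,430.60).
Claim 3 ($2,461): deductible met; 15% of $2,461 = $369.15. Patient owes $369.15 (running OOP $3,799.75).

$369.15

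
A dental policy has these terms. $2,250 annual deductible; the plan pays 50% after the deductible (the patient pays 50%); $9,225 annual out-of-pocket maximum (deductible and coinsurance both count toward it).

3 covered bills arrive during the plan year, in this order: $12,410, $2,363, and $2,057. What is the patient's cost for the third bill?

$713.50

#1 ($12,410): deductible takes $2,250, $10,160 remains; patient's 50% is $5,080. Patient pays $7,330; OOP now $7,330.
#2 ($2,363): 50% coinsurance on $2,363 = $1,181.50. Patient pays $1,181.50; OOP now $8,511.50.
#3 ($2,057): deductible already satisfied, so patient's share is 50% × $2,057 = $1,028.50. OOP would hit $9,540 > $9,225, so the cap limits the patient to $9,225 − $8,511.50 = $713.50.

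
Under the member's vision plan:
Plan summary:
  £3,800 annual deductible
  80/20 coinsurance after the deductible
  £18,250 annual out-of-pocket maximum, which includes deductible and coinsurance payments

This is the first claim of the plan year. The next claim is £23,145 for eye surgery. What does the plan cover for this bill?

£15,476

Deductible not yet touched, so the first £3,800 of the bill goes to the deductible.
That leaves £23,145 − £3,800 = £19,345 for coinsurance.
Coinsurance: £19,345 × 20% = £3,869.
That puts the member's cost at £3,800 + £3,869 = £7,669 before any cap.
Cumulative spending £0 + £7,669 = £7,669 stays under the £18,250 maximum.
The insurer covers the remainder: £23,145 − £7,669 = £15,476.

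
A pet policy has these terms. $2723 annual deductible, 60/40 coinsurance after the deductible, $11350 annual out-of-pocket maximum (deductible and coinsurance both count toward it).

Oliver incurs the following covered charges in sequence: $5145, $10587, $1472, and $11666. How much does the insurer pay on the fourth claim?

$8831.40

#1 ($5145): $2723 finishes the deductible; $2422 goes to coinsurance; owner's 40% is $968.80. Cost to owner: $3691.80. OOP to date $3691.80. Plan pays $5145 − $3691.80 = $1453.20.
#2 ($10587): deductible already satisfied, so owner's share is 40% × $10587 = $4234.80. Owner owes $4234.80 (running OOP $7926.60). Insurer: $10587 − $4234.80 = $6352.20.
#3 ($1472): deductible met; 40% of $1472 = $588.80. Owner pays $588.80; OOP now $8515.40. Insurer: $1472 − $588.80 = $883.20.
#4 ($11666): 40% coinsurance on $11666 = $4666.40. That would push OOP to $13181.80, over the $11350 cap, so owner pays $11350 − $8515.40 = $2834.60. Insurer: $11666 − $2834.60 = $8831.40.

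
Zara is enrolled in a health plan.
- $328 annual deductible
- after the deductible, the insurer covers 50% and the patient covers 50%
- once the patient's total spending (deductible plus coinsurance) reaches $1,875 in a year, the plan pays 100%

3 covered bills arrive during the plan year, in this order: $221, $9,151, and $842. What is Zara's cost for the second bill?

Claim 1 ($221): all of it applies to the deductible. Patient pays $221; OOP now $221.
Claim 2 ($9,151): $107 finishes the deductible; $9,044 goes to coinsurance; patient's 50% is $4,522. Together that's $107 + $4,522 = $4,629. Adding that to $221 gives $4,850, past the $1,875 cap; patient pays only $1,875 − $221 = $1,654.

$1,654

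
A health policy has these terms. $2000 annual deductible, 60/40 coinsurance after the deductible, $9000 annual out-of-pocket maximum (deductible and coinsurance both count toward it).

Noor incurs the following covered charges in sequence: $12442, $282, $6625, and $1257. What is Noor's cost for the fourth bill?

Bill 1, $12442: $2000 to deductible, leaving $10442; patient's 40% is $4176.80. Cost to patient: $6176.80. OOP to date $6176.80.
Bill 2, $282: 40% coinsurance on $282 = $112.80. Cost to patient: $112.80. OOP to date $6289.60.
Bill 3, $6625: 40% coinsurance on $6625 = $2650. Patient pays $2650; OOP now $8939.60.
Bill 4, $1257: deductible already satisfied, so patient's share is 40% × $1257 = $502.80. Adding that to $8939.60 gives $9442.40, past the $9000 cap; patient pays only $9000 − $8939.60 = $60.40.

$60.40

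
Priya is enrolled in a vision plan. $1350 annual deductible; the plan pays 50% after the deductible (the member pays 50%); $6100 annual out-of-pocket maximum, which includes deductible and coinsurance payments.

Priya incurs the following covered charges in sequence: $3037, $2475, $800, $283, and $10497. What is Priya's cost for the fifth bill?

$2127.50

#1 ($3037): deductible takes $1350, $1687 remains; 50% of $1687 = $843.50. Member pays $2193.50; OOP now $2193.50.
#2 ($2475): 50% coinsurance on $2475 = $1237.50. Member pays $1237.50; OOP now $3431.
#3 ($800): 50% coinsurance on $800 = $400. Cost to member: $400. OOP to date $3831.
#4 ($283): deductible met; 50% of $283 = $141.50. Cost to member: $141.50. OOP to date $3972.50.
#5 ($10497): 50% coinsurance on $10497 = $5248.50. OOP would hit $9221 > $6100, so the cap limits the member to $6100 − $3972.50 = $2127.50.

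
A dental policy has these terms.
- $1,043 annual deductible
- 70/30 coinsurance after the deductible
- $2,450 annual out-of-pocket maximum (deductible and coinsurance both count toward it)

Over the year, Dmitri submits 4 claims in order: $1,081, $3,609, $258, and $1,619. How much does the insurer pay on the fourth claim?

$1,383.50

Claim 1 ($1,081): $1,043 to deductible, leaving $38; 30% of $38 = $11.40. Patient owes $1,054.40 (running OOP $1,054.40). Insurer: $1,081 − $1,054.40 = $26.60.
Claim 2 ($3,609): deductible met; 30% of $3,609 = $1,082.70. Patient owes $1,082.70 (running OOP $2,137.10). Insurer: $3,609 − $1,082.70 = $2,526.30.
Claim 3 ($258): deductible already satisfied, so patient's share is 30% × $258 = $77.40. Patient pays $77.40; OOP now $2,214.50. Plan pays $258 − $77.40 = $180.60.
Claim 4 ($1,619): deductible met; 30% of $1,619 = $485.70. Adding that to $2,214.50 gives $2,700.20, past the $2,450 cap; patient pays only $2,450 − $2,214.50 = $235.50. Plan pays $1,619 − $235.50 = $1,383.50.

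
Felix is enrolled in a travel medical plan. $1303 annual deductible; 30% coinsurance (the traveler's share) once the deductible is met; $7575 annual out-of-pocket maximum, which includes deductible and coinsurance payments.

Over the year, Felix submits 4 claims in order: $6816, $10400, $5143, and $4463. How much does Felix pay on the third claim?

Claim 1 ($6816): deductible takes $1303, $5513 remains; 30% of $5513 = $1653.90. Traveler pays $2956.90; OOP now $2956.90.
Claim 2 ($10400): 30% coinsurance on $10400 = $3120. Traveler pays $3120; OOP now $6076.90.
Claim 3 ($5143): deductible already satisfied, so traveler's share is 30% × $5143 = $1542.90. That would push OOP to $7619.80, over the $7575 cap, so traveler pays $7575 − $6076.90 = $1498.10.

$1498.10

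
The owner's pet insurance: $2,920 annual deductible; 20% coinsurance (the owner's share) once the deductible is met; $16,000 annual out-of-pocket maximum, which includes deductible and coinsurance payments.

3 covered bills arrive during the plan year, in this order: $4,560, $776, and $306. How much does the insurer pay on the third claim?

$244.80

Claim 1 ($4,560): $2,920 to deductible, leaving $1,640; 20% of $1,640 = $328. Cost to owner: $3,248. OOP to date $3,248. Insurer: $4,560 − $3,248 = $1,312.
Claim 2 ($776): 20% coinsurance on $776 = $155.20. Owner owes $155.20 (running OOP $3,403.20). Plan pays $776 − $155.20 = $620.80.
Claim 3 ($306): 20% coinsurance on $306 = $61.20. Owner owes $61.20 (running OOP $3,464.40). Plan pays $306 − $61.20 = $244.80.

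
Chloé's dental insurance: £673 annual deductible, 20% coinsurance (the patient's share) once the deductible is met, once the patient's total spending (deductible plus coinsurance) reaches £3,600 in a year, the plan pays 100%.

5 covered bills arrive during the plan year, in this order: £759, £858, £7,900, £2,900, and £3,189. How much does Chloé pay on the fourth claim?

Bill 1, £759: £673 finishes the deductible; £86 goes to coinsurance; 20% of £86 = £17.20. Cost to patient: £690.20. OOP to date £690.20.
Bill 2, £858: deductible met; 20% of £858 = £171.60. Patient owes £171.60 (running OOP £861.80).
Bill 3, £7,900: deductible met; 20% of £7,900 = £1,580. Cost to patient: £1,580. OOP to date £2,441.80.
Bill 4, £2,900: deductible met; 20% of £2,900 = £580. Patient pays £580; OOP now £3,021.80.

£580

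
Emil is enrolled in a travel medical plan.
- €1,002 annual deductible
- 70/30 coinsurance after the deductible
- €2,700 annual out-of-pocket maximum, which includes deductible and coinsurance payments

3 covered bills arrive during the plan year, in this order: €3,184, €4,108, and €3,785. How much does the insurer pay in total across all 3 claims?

Bill 1, €3,184: €1,002 finishes the deductible; €2,182 goes to coinsurance; 30% of €2,182 = €654.60. Cost to traveler: €1,656.60. OOP to date €1,656.60. Plan pays €3,184 − €1,656.60 = €1,527.40.
Bill 2, €4,108: deductible met; 30% of €4,108 = €1,232.40. Adding that to €1,656.60 gives €2,889, past the €2,700 cap; traveler pays only €2,700 − €1,656.60 = €1,043.40. Insurer: €4,108 − €1,043.40 = €3,064.60.
Bill 3, €3,785: deductible already satisfied, so traveler's share is 30% × €3,785 = €1,135.50. That would push OOP to €3,835.50, over the €2,700 cap, so traveler pays €2,700 − €2,700 = €0. Insurer: €3,785 − €0 = €3,785.
Insurer total: €1,527.40 + €3,064.60 + €3,785 = €8,377.

€8,377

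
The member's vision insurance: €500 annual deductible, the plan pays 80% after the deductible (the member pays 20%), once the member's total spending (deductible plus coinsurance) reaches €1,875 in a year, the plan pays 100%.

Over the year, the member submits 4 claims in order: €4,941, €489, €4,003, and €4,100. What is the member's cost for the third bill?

Bill 1, €4,941: €500 to deductible, leaving €4,441; 20% of €4,441 = €888.20. Cost to member: €1,388.20. OOP to date €1,388.20.
Bill 2, €489: 20% coinsurance on €489 = €97.80. Member pays €97.80; OOP now €1,486.
Bill 3, €4,003: deductible met; 20% of €4,003 = €800.60. That would push OOP to €2,286.60, over the €1,875 cap, so member pays €1,875 − €1,486 = €389.

€389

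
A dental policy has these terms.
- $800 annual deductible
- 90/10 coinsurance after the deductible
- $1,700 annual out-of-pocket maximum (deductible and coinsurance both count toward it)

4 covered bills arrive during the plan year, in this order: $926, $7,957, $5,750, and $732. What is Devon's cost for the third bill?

$91.70

#1 ($926): $800 to deductible, leaving $126; 10% of $126 = $12.60. Patient pays $812.60; OOP now $812.60.
#2 ($7,957): deductible already satisfied, so patient's share is 10% × $7,957 = $795.70. Cost to patient: $795.70. OOP to date $1,608.30.
#3 ($5,750): deductible met; 10% of $5,750 = $575. That would push OOP to $2,183.30, over the $1,700 cap, so patient pays $1,700 − $1,608.30 = $91.70.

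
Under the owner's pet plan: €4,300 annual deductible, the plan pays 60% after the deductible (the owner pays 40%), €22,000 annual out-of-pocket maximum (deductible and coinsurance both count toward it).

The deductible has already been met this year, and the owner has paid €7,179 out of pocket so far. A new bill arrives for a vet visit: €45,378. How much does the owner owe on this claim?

€14,821

The deductible is already satisfied, so the full bill goes to coinsurance.
Owner's 40% share of €45,378 is €18,151.20.
Year-to-date out-of-pocket would reach €7,179 + €18,151.20 = €25,330.20, above the €22,000 maximum, so the owner pays only €22,000 − €7,179 = €14,821.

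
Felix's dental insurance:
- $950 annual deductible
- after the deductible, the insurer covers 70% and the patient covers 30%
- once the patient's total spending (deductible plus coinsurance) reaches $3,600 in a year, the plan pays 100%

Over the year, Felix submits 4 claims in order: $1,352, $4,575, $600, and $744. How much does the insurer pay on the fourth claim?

$520.80

Bill 1, $1,352: $950 finishes the deductible; $402 goes to coinsurance; 30% of $402 = $120.60. Patient pays $1,070.60; OOP now $1,070.60. Plan pays $1,352 − $1,070.60 = $281.40.
Bill 2, $4,575: 30% coinsurance on $4,575 = $1,372.50. Patient owes $1,372.50 (running OOP $2,443.10). Insurer: $4,575 − $1,372.50 = $3,202.50.
Bill 3, $600: deductible already satisfied, so patient's share is 30% × $600 = $180. Patient owes $180 (running OOP $2,623.10). Plan pays $600 − $180 = $420.
Bill 4, $744: deductible already satisfied, so patient's share is 30% × $744 = $223.20. Patient owes $223.20 (running OOP $2,846.30). Plan pays $744 − $223.20 = $520.80.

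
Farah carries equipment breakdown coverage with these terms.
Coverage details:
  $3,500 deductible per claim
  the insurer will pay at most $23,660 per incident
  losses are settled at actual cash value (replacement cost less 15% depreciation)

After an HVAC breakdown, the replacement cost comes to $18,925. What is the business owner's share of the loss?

Actual cash value after 15% depreciation: $18,925 × 85% = $16,086.25.
Less the $3,500 deductible: $16,086.25 − $3,500 = $12,586.25.
That's under the $23,660 cap, so the insurer reimburses the full $12,586.25.
Business owner's share is the uncovered remainder: $18,925 − $12,586.25 = $6,338.75.

$6,338.75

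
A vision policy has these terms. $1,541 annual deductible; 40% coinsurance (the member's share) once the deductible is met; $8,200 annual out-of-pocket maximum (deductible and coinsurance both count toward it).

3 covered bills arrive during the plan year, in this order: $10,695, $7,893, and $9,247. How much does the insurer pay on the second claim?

$4,895.60

#1 ($10,695): $1,541 finishes the deductible; $9,154 goes to coinsurance; 40% of $9,154 = $3,661.60. Member owes $5,202.60 (running OOP $5,202.60). Insurer: $10,695 − $5,202.60 = $5,492.40.
#2 ($7,893): 40% coinsurance on $7,893 = $3,157.20. Adding that to $5,202.60 gives $8,359.80, past the $8,200 cap; member pays only $8,200 − $5,202.60 = $2,997.40. Plan pays $7,893 − $2,997.40 = $4,895.60.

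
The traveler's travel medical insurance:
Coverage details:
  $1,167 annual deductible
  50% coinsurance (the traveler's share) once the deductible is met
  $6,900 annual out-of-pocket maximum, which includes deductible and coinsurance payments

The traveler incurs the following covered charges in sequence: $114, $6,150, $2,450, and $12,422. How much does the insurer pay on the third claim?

#1 ($114): fully absorbed by the deductible. Cost to traveler: $114. OOP to date $114. Plan pays $114 − $114 = $0.
#2 ($6,150): deductible takes $1,053, $5,097 remains; coinsurance $5,097 × 50% = $2,548.50. Cost to traveler: $3,601.50. OOP to date $3,715.50. Insurer: $6,150 − $3,601.50 = $2,548.50.
#3 ($2,450): deductible already satisfied, so traveler's share is 50% × $2,450 = $1,225. Traveler pays $1,225; OOP now $4,940.50. Insurer: $2,450 − $1,225 = $1,225.

$1,225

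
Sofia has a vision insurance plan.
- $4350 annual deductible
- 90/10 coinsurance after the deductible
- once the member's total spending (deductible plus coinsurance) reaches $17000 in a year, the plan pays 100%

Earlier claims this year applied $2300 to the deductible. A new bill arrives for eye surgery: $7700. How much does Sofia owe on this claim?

$2615

$2300 of the $4350 deductible is already met, leaving $2050.
That leaves $7700 − $2050 = $5650 for coinsurance.
Coinsurance: $5650 × 10% = $565.
Member responsibility before any cap: $2050 + $565 = $2615.
Year-to-date out-of-pocket becomes $2300 + $2615 = $4915, still under the $17000 maximum, so no cap applies.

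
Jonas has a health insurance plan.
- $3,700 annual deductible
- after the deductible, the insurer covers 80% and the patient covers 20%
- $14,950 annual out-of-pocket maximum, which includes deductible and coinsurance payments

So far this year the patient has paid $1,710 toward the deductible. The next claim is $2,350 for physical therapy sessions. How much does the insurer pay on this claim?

$288

Deductible still to meet: $3,700 − $1,710 = $1,990.
That leaves $2,350 − $1,990 = $360 for coinsurance.
20% of $360 = $72 falls to the patient.
That puts the patient's cost at $1,990 + $72 = $2,062 before any cap.
Year-to-date out-of-pocket becomes $1,710 + $2,062 = $3,772, still under the $14,950 maximum, so no cap applies.
The insurer covers the remainder: $2,350 − $2,062 = $288.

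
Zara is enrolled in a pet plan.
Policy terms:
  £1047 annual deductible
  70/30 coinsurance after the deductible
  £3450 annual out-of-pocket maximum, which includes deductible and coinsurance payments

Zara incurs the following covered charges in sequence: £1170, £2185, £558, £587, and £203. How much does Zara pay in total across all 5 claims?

Claim 1 — £1170: £1047 finishes the deductible; £123 goes to coinsurance; coinsurance £123 × 30% = £36.90. Owner owes £1083.90 (running OOP £1083.90).
Claim 2 — £2185: 30% coinsurance on £2185 = £655.50. Owner pays £655.50; OOP now £1739.40.
Claim 3 — £558: deductible met; 30% of £558 = £167.40. Cost to owner: £167.40. OOP to date £1906.80.
Claim 4 — £587: deductible already satisfied, so owner's share is 30% × £587 = £176.10. Owner pays £176.10; OOP now £2082.90.
Claim 5 — £203: deductible met; 30% of £203 = £60.90. Cost to owner: £60.90. OOP to date £2143.80.
Total paid by the owner: £1083.90 + £655.50 + £167.40 + £176.10 + £60.90 = £2143.80.

£2143.80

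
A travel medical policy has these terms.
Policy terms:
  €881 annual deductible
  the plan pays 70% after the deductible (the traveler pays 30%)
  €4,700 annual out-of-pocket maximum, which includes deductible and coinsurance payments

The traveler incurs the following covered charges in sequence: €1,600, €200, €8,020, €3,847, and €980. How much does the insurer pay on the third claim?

Claim 1 — €1,600: deductible takes €881, €719 remains; traveler's 30% is €215.70. Cost to traveler: €1,096.70. OOP to date €1,096.70. Insurer: €1,600 − €1,096.70 = €503.30.
Claim 2 — €200: deductible met; 30% of €200 = €60. Cost to traveler: €60. OOP to date €1,156.70. Insurer: €200 − €60 = €140.
Claim 3 — €8,020: deductible already satisfied, so traveler's share is 30% × €8,020 = €2,406. Traveler pays €2,406; OOP now €3,562.70. Plan pays €8,020 − €2,406 = €5,614.

€5,614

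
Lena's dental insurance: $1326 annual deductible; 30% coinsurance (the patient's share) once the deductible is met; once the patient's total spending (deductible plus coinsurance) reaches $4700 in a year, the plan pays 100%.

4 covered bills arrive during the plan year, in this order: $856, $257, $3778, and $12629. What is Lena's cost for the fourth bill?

$2304.50

Claim 1 — $856: all of it applies to the deductible. Patient owes $856 (running OOP $856).
Claim 2 — $257: all of it applies to the deductible. Patient pays $257; OOP now $1113.
Claim 3 — $3778: deductible takes $213, $3565 remains; patient's 30% is $1069.50. Cost to patient: $1282.50. OOP to date $2395.50.
Claim 4 — $12629: deductible met; 30% of $12629 = $3788.70. Adding that to $2395.50 gives $6184.20, past the $4700 cap; patient pays only $4700 − $2395.50 = $2304.50.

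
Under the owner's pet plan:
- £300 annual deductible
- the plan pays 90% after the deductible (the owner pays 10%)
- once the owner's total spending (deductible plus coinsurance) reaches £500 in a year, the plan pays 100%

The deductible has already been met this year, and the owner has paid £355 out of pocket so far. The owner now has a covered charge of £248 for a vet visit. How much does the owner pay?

The deductible is already satisfied, so the full bill goes to coinsurance.
Owner's 10% share of £248 is £24.80.
Cumulative spending £355 + £24.80 = £379.80 stays under the £500 maximum.

£24.80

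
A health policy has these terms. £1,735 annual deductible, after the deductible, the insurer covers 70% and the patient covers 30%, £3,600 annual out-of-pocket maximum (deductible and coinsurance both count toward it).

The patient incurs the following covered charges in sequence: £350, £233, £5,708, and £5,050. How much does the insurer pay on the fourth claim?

Claim 1 (£350): entire amount goes to the deductible. Cost to patient: £350. OOP to date £350. Insurer: £350 − £350 = £0.
Claim 2 (£233): fully absorbed by the deductible. Patient pays £233; OOP now £583. Plan pays £233 − £233 = £0.
Claim 3 (£5,708): £1,152 to deductible, leaving £4,556; patient's 30% is £1,366.80. Patient owes £2,518.80 (running OOP £3,101.80). Insurer: £5,708 − £2,518.80 = £3,189.20.
Claim 4 (£5,050): deductible met; 30% of £5,050 = £1,515. That would push OOP to £4,616.80, over the £3,600 cap, so patient pays £3,600 − £3,101.80 = £498.20. Plan pays £5,050 − £498.20 = £4,551.80.

£4,551.80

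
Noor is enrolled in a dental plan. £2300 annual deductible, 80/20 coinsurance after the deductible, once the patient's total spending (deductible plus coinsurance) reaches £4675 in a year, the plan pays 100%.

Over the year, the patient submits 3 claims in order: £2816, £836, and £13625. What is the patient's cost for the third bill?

£2104.60

Claim 1 (£2816): £2300 to deductible, leaving £516; patient's 20% is £103.20. Patient owes £2403.20 (running OOP £2403.20).
Claim 2 (£836): deductible met; 20% of £836 = £167.20. Patient owes £167.20 (running OOP £2570.40).
Claim 3 (£13625): 20% coinsurance on £13625 = £2725. OOP would hit £5295.40 > £4675, so the cap limits the patient to £4675 − £2570.40 = £2104.60.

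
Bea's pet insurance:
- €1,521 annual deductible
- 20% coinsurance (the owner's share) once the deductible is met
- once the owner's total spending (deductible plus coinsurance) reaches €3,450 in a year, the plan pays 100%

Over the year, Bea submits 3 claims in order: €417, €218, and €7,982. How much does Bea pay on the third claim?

Claim 1 — €417: entire amount goes to the deductible. Owner owes €417 (running OOP €417).
Claim 2 — €218: entire amount goes to the deductible. Cost to owner: €218. OOP to date €635.
Claim 3 — €7,982: €886 finishes the deductible; €7,096 goes to coinsurance; 20% of €7,096 = €1,419.20. Cost to owner: €2,305.20. OOP to date €2,940.20.

€2,305.20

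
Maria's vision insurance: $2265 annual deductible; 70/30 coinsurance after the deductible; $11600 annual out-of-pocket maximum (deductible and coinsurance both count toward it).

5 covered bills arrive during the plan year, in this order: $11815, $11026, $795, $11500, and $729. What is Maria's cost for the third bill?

Claim 1 — $11815: $2265 to deductible, leaving $9550; 30% of $9550 = $2865. Member owes $5130 (running OOP $5130).
Claim 2 — $11026: deductible already satisfied, so member's share is 30% × $11026 = $3307.80. Cost to member: $3307.80. OOP to date $8437.80.
Claim 3 — $795: 30% coinsurance on $795 = $238.50. Member owes $238.50 (running OOP $8676.30).

$238.50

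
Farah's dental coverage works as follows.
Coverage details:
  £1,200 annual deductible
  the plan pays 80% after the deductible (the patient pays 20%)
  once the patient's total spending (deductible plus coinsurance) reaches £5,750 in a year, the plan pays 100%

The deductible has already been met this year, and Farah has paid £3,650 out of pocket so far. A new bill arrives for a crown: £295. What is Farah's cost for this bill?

With the deductible met, the entire £295 is subject to coinsurance.
20% of £295 = £59 falls to the patient.
Total out-of-pocket so far would be £3,650 + £59 = £3,709, below the £5,750 cap — no reduction.

£59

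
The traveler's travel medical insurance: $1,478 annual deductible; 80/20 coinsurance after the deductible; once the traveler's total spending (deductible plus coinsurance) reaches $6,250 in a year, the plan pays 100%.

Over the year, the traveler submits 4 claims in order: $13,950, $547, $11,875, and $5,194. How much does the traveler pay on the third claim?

Claim 1 — $13,950: deductible takes $1,478, $12,472 remains; coinsurance $12,472 × 20% = $2,494.40. Traveler pays $3,972.40; OOP now $3,972.40.
Claim 2 — $547: deductible met; 20% of $547 = $109.40. Cost to traveler: $109.40. OOP to date $4,081.80.
Claim 3 — $11,875: deductible already satisfied, so traveler's share is 20% × $11,875 = $2,375. OOP would hit $6,456.80 > $6,250, so the cap limits the traveler to $6,250 − $4,081.80 = $2,168.20.

$2,168.20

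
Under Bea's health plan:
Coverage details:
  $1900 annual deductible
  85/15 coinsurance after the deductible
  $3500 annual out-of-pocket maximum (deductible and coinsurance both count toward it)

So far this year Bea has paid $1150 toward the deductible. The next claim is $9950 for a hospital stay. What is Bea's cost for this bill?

$2130

Remaining deductible: $1900 − $1150 = $750.
After the $750 deductible portion, $9950 − $750 = $9200 is subject to coinsurance.
15% of $9200 = $1380 falls to the patient.
Patient responsibility before any cap: $750 + $1380 = $2130.
Year-to-date out-of-pocket becomes $1150 + $2130 = $3280, still under the $3500 maximum, so no cap applies.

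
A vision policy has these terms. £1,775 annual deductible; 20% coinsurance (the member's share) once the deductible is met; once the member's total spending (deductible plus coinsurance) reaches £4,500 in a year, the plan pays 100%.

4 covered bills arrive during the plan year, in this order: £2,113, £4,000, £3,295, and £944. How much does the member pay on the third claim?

#1 (£2,113): £1,775 finishes the deductible; £338 goes to coinsurance; coinsurance £338 × 20% = £67.60. Cost to member: £1,842.60. OOP to date £1,842.60.
#2 (£4,000): deductible met; 20% of £4,000 = £800. Member pays £800; OOP now £2,642.60.
#3 (£3,295): deductible already satisfied, so member's share is 20% × £3,295 = £659. Member owes £659 (running OOP £3,301.60).

£659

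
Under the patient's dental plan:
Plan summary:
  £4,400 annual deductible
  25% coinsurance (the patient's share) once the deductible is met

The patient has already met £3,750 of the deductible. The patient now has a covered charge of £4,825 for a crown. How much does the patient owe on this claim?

£1,693.75

£3,750 of the £4,400 deductible is already met, leaving £650.
After the £650 deductible portion, £4,825 − £650 = £4,175 is subject to coinsurance.
Coinsurance: £4,175 × 25% = £1,043.75.
That puts the patient's cost at £650 + £1,043.75 = £1,693.75.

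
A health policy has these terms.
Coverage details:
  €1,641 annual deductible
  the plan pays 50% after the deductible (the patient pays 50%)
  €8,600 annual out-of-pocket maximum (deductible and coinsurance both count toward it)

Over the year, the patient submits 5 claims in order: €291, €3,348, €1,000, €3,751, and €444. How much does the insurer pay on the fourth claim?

Claim 1 — €291: fully absorbed by the deductible. Cost to patient: €291. OOP to date €291. Insurer: €291 − €291 = €0.
Claim 2 — €3,348: €1,350 finishes the deductible; €1,998 goes to coinsurance; 50% of €1,998 = €999. Patient pays €2,349; OOP now €2,640. Plan pays €3,348 − €2,349 = €999.
Claim 3 — €1,000: deductible already satisfied, so patient's share is 50% × €1,000 = €500. Patient owes €500 (running OOP €3,140). Plan pays €1,000 − €500 = €500.
Claim 4 — €3,751: deductible already satisfied, so patient's share is 50% × €3,751 = €1,875.50. Patient owes €1,875.50 (running OOP €5,015.50). Plan pays €3,751 − €1,875.50 = €1,875.50.

€1,875.50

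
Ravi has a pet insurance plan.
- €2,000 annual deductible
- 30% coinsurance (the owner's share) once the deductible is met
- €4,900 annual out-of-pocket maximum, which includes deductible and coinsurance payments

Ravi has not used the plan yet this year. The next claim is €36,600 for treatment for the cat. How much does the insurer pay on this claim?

€31,700

Deductible not yet touched, so the first €2,000 of the bill goes to the deductible.
The remaining €34,600 (= €36,600 − €2,000) moves to coinsurance.
30% of €34,600 = €10,380 falls to the owner.
Owner responsibility before any cap: €2,000 + €10,380 = €12,380.
That would bring total out-of-pocket to €12,380, past the €4,900 cap. The owner is capped at €4,900 − €0 = €4,900 on this claim.
The plan picks up €36,600 − €4,900 = €31,700.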